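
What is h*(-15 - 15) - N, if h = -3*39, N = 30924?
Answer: -27414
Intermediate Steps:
h = -117
h*(-15 - 15) - N = -117*(-15 - 15) - 1*30924 = -117*(-30) - 30924 = 3510 - 30924 = -27414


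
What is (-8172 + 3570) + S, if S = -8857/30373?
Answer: -139785403/30373 ≈ -4602.3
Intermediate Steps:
S = -8857/30373 (S = -8857*1/30373 = -8857/30373 ≈ -0.29161)
(-8172 + 3570) + S = (-8172 + 3570) - 8857/30373 = -4602 - 8857/30373 = -139785403/30373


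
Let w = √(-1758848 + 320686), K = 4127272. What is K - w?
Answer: 4127272 - I*√1438162 ≈ 4.1273e+6 - 1199.2*I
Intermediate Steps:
w = I*√1438162 (w = √(-1438162) = I*√1438162 ≈ 1199.2*I)
K - w = 4127272 - I*√1438162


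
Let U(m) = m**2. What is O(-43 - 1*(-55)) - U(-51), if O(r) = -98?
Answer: -2699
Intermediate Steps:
O(-43 - 1*(-55)) - U(-51) = -98 - 1*(-51)**2 = -98 - 1*2601 = -98 - 2601 = -2699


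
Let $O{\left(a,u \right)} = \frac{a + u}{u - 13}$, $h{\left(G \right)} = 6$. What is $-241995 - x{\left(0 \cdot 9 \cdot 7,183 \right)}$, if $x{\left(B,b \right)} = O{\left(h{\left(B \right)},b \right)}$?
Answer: $- \frac{41139339}{170} \approx -2.42 \cdot 10^{5}$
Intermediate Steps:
$O{\left(a,u \right)} = \frac{a + u}{-13 + u}$
$x{\left(B,b \right)} = \frac{6 + b}{-13 + b}$
$-241995 - x{\left(0 \cdot 9 \cdot 7,183 \right)} = -241995 - \frac{6 + 183}{-13 + 183} = -241995 - \frac{1}{170} \cdot 189 = -241995 - \frac{189}{170} = - \frac{41139339}{170}$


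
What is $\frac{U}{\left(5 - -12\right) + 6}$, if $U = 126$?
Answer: $\frac{126}{23} \approx 5.4783$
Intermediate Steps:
$\frac{U}{\left(5 - -12\right) + 6} = \frac{126}{\left(5 - -12\right) + 6} = \frac{126}{\left(5 + 12\right) + 6} = \frac{126}{17 + 6} = \frac{126}{23}$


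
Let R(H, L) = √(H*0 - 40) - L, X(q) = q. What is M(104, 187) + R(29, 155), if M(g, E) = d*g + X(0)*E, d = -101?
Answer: -10659 + 2*I*√10 ≈ -10659.0 + 6.3246*I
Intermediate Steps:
M(g, E) = -101*g (M(g, E) = -101*g + 0*E = -101*g + 0 = -101*g)
R(H, L) = -L + 2*I*√10 (R(H, L) = √(0 - 40) - L = √(-40) - L = 2*I*√10 - L = -L + 2*I*√10)
M(104, 187) + R(29, 155) = -101*104 + (-1*155 + 2*I*√10) = -10504 + (-155 + 2*I*√10) = -10659 + 2*I*√10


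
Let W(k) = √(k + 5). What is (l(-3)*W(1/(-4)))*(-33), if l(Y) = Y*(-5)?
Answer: -495*√19/2 ≈ -1078.8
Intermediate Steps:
l(Y) = -5*Y
W(k) = √(5 + k)
(l(-3)*W(1/(-4)))*(-33) = ((-5*(-3))*√(5 + 1/(-4)))*(-33) = (15*√(5 + 1*(-¼)))*(-33) = (15*√(5 - ¼))*(-33) = (15*√(19/4))*(-33) = (15*(√19/2))*(-33) = (15*√19/2)*(-33) = -495*√19/2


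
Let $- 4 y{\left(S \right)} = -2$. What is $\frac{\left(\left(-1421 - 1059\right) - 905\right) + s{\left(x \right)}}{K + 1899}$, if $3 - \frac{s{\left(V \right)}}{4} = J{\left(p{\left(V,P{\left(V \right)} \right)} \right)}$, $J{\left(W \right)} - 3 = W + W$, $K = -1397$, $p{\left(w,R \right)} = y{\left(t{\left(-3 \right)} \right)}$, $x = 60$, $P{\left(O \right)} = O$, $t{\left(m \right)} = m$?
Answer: $- \frac{3389}{502} \approx -6.751$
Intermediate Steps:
$y{\left(S \right)} = \frac{1}{2}$ ($y{\left(S \right)} = \left(- \frac{1}{4}\right) \left(-2\right) = \frac{1}{2}$)
$p{\left(w,R \right)} = \frac{1}{2}$
$J{\left(W \right)} = 3 + 2 W$ ($J{\left(W \right)} = 3 + \left(W + W\right) = 3 + 2 W$)
$s{\left(V \right)} = -4$ ($s{\left(V \right)} = 12 - 4 \left(3 + 2 \cdot \frac{1}{2}\right) = 12 - 4 \left(3 + 1\right) = 12 - 16 = -4$)
$\frac{\left(\left(-1421 - 1059\right) - 905\right) + s{\left(x \right)}}{K + 1899} = \frac{\left(\left(-1421 - 1059\right) - 905\right) - 4}{-1397 + 1899} = \frac{\left(-2480 - 905\right) - 4}{502} = \left(-3385 - 4\right) \frac{1}{502} = \left(-3389\right) \frac{1}{502} = - \frac{3389}{502}$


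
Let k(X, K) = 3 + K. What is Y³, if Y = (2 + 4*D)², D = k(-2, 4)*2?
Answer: 38068692544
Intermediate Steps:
D = 14 (D = (3 + 4)*2 = 7*2 = 14)
Y = 3364 (Y = (2 + 4*14)² = (2 + 56)² = 58² = 3364)
Y³ = 3364³ = 38068692544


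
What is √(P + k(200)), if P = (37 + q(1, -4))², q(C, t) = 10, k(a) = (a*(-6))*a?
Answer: I*√237791 ≈ 487.64*I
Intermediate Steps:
k(a) = -6*a² (k(a) = (-6*a)*a = -6*a²)
P = 2209 (P = (37 + 10)² = 47² = 2209)
√(P + k(200)) = √(2209 - 6*200²) = √(2209 - 6*40000) = √(2209 - 240000) = √(-237791) = I*√237791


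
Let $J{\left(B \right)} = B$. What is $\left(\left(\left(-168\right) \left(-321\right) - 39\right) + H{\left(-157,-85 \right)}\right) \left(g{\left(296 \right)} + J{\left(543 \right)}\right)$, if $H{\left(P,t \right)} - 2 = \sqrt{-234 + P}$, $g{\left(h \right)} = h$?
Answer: $45214549 + 839 i \sqrt{391} \approx 4.5215 \cdot 10^{7} + 16590.0 i$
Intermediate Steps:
$H{\left(P,t \right)} = 2 + \sqrt{-234 + P}$
$\left(\left(\left(-168\right) \left(-321\right) - 39\right) + H{\left(-157,-85 \right)}\right) \left(g{\left(296 \right)} + J{\left(543 \right)}\right) = \left(\left(\left(-168\right) \left(-321\right) - 39\right) + \left(2 + \sqrt{-234 - 157}\right)\right) \left(296 + 543\right) = \left(\left(53928 - 39\right) + \left(2 + \sqrt{-391}\right)\right) 839 = \left(53889 + \left(2 + i \sqrt{391}\right)\right) 839 = \left(53891 + i \sqrt{391}\right) 839 = 45214549 + 839 i \sqrt{391}$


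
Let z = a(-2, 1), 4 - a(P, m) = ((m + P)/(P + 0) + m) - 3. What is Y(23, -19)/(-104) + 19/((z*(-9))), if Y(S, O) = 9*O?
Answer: 12977/10296 ≈ 1.2604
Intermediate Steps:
a(P, m) = 7 - m - (P + m)/P (a(P, m) = 4 - (((m + P)/(P + 0) + m) - 3) = 4 - (((P + m)/P + m) - 3) = 4 - ((m + (P + m)/P) - 3) = 4 - (-3 + m + (P + m)/P) = 4 + (3 - m - (P + m)/P) = 7 - m - (P + m)/P)
z = 11/2 (z = 6 - 1*1 - 1*1/(-2) = 6 - 1 - 1*1*(-½) = 6 - 1 + ½ = 11/2 ≈ 5.5000)
Y(23, -19)/(-104) + 19/((z*(-9))) = (9*(-19))/(-104) + 19/(((11/2)*(-9))) = -171*(-1/104) + 19/(-99/2) = 171/104 + 19*(-2/99) = 171/104 - 38/99 = 12977/10296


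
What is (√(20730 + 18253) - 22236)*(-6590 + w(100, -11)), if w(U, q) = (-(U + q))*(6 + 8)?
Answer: 174241296 - 7836*√38983 ≈ 1.7269e+8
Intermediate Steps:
w(U, q) = -14*U - 14*q (w(U, q) = (-U - q)*14 = -14*U - 14*q)
(√(20730 + 18253) - 22236)*(-6590 + w(100, -11)) = (√(20730 + 18253) - 22236)*(-6590 + (-14*100 - 14*(-11))) = (√38983 - 22236)*(-6590 + (-1400 + 154)) = (-22236 + √38983)*(-6590 - 1246) = (-22236 + √38983)*(-7836) = 174241296 - 7836*√38983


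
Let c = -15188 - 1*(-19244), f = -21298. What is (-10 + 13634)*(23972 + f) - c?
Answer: 36426520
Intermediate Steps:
c = 4056 (c = -15188 + 19244 = 4056)
(-10 + 13634)*(23972 + f) - c = (-10 + 13634)*(23972 - 21298) - 1*4056 = 13624*2674 - 4056 = 36430576 - 4056 = 36426520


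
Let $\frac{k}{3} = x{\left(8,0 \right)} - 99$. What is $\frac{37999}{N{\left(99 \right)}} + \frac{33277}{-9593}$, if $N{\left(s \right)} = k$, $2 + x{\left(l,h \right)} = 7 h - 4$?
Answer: $- \frac{375006662}{3021795} \approx -124.1$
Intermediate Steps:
$x{\left(l,h \right)} = -6 + 7 h$ ($x{\left(l,h \right)} = -2 + \left(7 h - 4\right) = -2 + \left(-4 + 7 h\right) = -6 + 7 h$)
$k = -315$ ($k = 3 \left(\left(-6 + 7 \cdot 0\right) - 99\right) = 3 \left(\left(-6 + 0\right) - 99\right) = 3 \left(-6 - 99\right) = 3 \left(-105\right) = -315$)
$N{\left(s \right)} = -315$
$\frac{37999}{N{\left(99 \right)}} + \frac{33277}{-9593} = \frac{37999}{-315} + \frac{33277}{-9593} = 37999 \left(- \frac{1}{315}\right) + 33277 \left(- \frac{1}{9593}\right) = - \frac{37999}{315} - \frac{33277}{9593} = - \frac{375006662}{3021795}$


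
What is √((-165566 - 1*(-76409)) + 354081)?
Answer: 6*√7359 ≈ 514.71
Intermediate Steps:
√((-165566 - 1*(-76409)) + 354081) = √((-165566 + 76409) + 354081) = √(-89157 + 354081) = √264924 = 6*√7359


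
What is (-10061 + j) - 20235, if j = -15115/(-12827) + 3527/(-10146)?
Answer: -3942696395671/130142742 ≈ -30295.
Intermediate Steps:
j = 108115961/130142742 (j = -15115*(-1/12827) + 3527*(-1/10146) = 15115/12827 - 3527/10146 = 108115961/130142742 ≈ 0.83075)
(-10061 + j) - 20235 = (-10061 + 108115961/130142742) - 20235 = -1309258011301/130142742 - 20235 = -3942696395671/130142742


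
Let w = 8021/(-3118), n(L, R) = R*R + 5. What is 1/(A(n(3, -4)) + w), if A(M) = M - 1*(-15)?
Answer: 3118/104227 ≈ 0.029915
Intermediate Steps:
n(L, R) = 5 + R² (n(L, R) = R² + 5 = 5 + R²)
A(M) = 15 + M (A(M) = M + 15 = 15 + M)
w = -8021/3118 (w = 8021*(-1/3118) = -8021/3118 ≈ -2.5725)
1/(A(n(3, -4)) + w) = 1/((15 + (5 + (-4)²)) - 8021/3118) = 1/((15 + (5 + 16)) - 8021/3118) = 1/((15 + 21) - 8021/3118) = 1/(36 - 8021/3118) = 1/(104227/3118) = 3118/104227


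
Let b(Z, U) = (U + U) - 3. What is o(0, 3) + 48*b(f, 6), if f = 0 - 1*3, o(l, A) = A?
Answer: 435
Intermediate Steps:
f = -3 (f = 0 - 3 = -3)
b(Z, U) = -3 + 2*U (b(Z, U) = 2*U - 3 = -3 + 2*U)
o(0, 3) + 48*b(f, 6) = 3 + 48*(-3 + 2*6) = 3 + 48*(-3 + 12) = 3 + 48*9 = 3 + 432 = 435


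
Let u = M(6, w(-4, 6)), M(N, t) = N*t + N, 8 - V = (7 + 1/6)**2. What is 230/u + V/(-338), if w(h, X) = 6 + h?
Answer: 17449/1352 ≈ 12.906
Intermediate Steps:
V = -1561/36 (V = 8 - (7 + 1/6)**2 = 8 - (43/6)**2 = 8 - 1*1849/36 = 8 - 1849/36 = -1561/36 ≈ -43.361)
M(N, t) = N + N*t
u = 18 (u = 6*(1 + (6 - 4)) = 6*(1 + 2) = 6*3 = 18)
230/u + V/(-338) = 230/18 - 1561/36/(-338) = 230*(1/18) - 1561/36*(-1/338) = 115/9 + 1561/12168 = 17449/1352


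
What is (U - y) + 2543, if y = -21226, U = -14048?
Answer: 9721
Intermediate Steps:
(U - y) + 2543 = (-14048 - 1*(-21226)) + 2543 = (-14048 + 21226) + 2543 = 7178 + 2543 = 9721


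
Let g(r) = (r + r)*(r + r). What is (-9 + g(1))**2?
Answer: 25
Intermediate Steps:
g(r) = 4*r**2 (g(r) = (2*r)*(2*r) = 4*r**2)
(-9 + g(1))**2 = (-9 + 4*1**2)**2 = (-9 + 4*1)**2 = (-9 + 4)**2 = (-5)**2 = 25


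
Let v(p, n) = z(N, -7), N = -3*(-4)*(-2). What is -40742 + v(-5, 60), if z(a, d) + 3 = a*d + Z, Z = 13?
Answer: -40564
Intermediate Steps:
N = -24 (N = 12*(-2) = -24)
z(a, d) = 10 + a*d (z(a, d) = -3 + (a*d + 13) = -3 + (13 + a*d) = 10 + a*d)
v(p, n) = 178 (v(p, n) = 10 - 24*(-7) = 10 + 168 = 178)
-40742 + v(-5, 60) = -40742 + 178 = -40564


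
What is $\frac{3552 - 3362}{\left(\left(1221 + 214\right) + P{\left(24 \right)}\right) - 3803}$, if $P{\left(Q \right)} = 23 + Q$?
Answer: $- \frac{190}{2321} \approx -0.081861$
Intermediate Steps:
$\frac{3552 - 3362}{\left(\left(1221 + 214\right) + P{\left(24 \right)}\right) - 3803} = \frac{3552 - 3362}{\left(\left(1221 + 214\right) + \left(23 + 24\right)\right) - 3803} = \frac{190}{\left(1435 + 47\right) - 3803} = \frac{190}{1482 - 3803} = \frac{190}{-2321} = 190 \left(- \frac{1}{2321}\right) = - \frac{190}{2321}$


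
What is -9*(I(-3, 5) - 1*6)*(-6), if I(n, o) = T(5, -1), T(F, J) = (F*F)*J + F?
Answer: -1404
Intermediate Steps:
T(F, J) = F + J*F² (T(F, J) = F²*J + F = J*F² + F = F + J*F²)
I(n, o) = -20 (I(n, o) = 5*(1 + 5*(-1)) = 5*(1 - 5) = 5*(-4) = -20)
-9*(I(-3, 5) - 1*6)*(-6) = -9*(-20 - 1*6)*(-6) = -9*(-20 - 6)*(-6) = -9*(-26)*(-6) = 234*(-6) = -1404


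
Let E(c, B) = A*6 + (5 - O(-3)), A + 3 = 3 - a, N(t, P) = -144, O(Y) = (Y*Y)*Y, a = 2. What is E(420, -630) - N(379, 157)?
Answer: 164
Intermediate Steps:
O(Y) = Y**3 (O(Y) = Y**2*Y = Y**3)
A = -2 (A = -3 + (3 - 1*2) = -3 + (3 - 2) = -3 + 1 = -2)
E(c, B) = 20 (E(c, B) = -2*6 + (5 - 1*(-3)**3) = -12 + (5 - 1*(-27)) = -12 + (5 + 27) = -12 + 32 = 20)
E(420, -630) - N(379, 157) = 20 - 1*(-144) = 20 + 144 = 164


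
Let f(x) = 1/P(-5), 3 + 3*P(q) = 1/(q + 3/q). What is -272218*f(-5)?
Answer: 22866312/89 ≈ 2.5692e+5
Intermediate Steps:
P(q) = -1 + 1/(3*(q + 3/q))
f(x) = -84/89 (f(x) = 1/((-3 - 1*(-5)**2 + (1/3)*(-5))/(3 + (-5)**2)) = 1/((-3 - 1*25 - 5/3)/(3 + 25)) = 1/((-3 - 25 - 5/3)/28) = 1/((1/28)*(-89/3)) = 1/(-89/84) = -84/89)
-272218*f(-5) = -272218*(-84/89) = 22866312/89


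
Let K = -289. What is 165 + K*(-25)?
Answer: 7390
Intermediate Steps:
165 + K*(-25) = 165 - 289*(-25) = 165 + 7225 = 7390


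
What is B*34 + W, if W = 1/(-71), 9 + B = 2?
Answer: -16899/71 ≈ -238.01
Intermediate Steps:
B = -7 (B = -9 + 2 = -7)
W = -1/71 ≈ -0.014085
B*34 + W = -7*34 - 1/71 = -238 - 1/71 = -16899/71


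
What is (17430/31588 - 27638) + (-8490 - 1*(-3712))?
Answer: -511969589/15794 ≈ -32415.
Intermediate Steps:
(17430/31588 - 27638) + (-8490 - 1*(-3712)) = (17430*(1/31588) - 27638) + (-8490 + 3712) = (8715/15794 - 27638) - 4778 = -436505857/15794 - 4778 = -511969589/15794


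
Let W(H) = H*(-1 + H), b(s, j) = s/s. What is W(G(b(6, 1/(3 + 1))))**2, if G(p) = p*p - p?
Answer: 0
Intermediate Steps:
b(s, j) = 1
G(p) = p**2 - p
W(G(b(6, 1/(3 + 1))))**2 = ((1*(-1 + 1))*(-1 + 1*(-1 + 1)))**2 = ((1*0)*(-1 + 1*0))**2 = (0*(-1 + 0))**2 = (0*(-1))**2 = 0**2 = 0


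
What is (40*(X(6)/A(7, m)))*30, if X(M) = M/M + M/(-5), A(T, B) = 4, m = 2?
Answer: -60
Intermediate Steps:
X(M) = 1 - M/5 (X(M) = 1 + M*(-1/5) = 1 - M/5)
(40*(X(6)/A(7, m)))*30 = (40*((1 - 1/5*6)/4))*30 = (40*((1 - 6/5)*(1/4)))*30 = (40*(-1/5*1/4))*30 = (40*(-1/20))*30 = -2*30 = -60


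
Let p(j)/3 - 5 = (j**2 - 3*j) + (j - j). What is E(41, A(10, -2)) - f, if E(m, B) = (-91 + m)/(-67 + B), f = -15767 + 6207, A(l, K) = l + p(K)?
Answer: 57385/6 ≈ 9564.2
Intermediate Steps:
p(j) = 15 - 9*j + 3*j**2 (p(j) = 15 + 3*((j**2 - 3*j) + (j - j)) = 15 + 3*((j**2 - 3*j) + 0) = 15 + 3*(j**2 - 3*j) = 15 + (-9*j + 3*j**2) = 15 - 9*j + 3*j**2)
A(l, K) = 15 + l - 9*K + 3*K**2 (A(l, K) = l + (15 - 9*K + 3*K**2) = 15 + l - 9*K + 3*K**2)
f = -9560
E(m, B) = (-91 + m)/(-67 + B)
E(41, A(10, -2)) - f = (-91 + 41)/(-67 + (15 + 10 - 9*(-2) + 3*(-2)**2)) - 1*(-9560) = -50/(-67 + (15 + 10 + 18 + 3*4)) + 9560 = -50/(-67 + (15 + 10 + 18 + 12)) + 9560 = -50/(-67 + 55) + 9560 = -50/(-12) + 9560 = -1/12*(-50) + 9560 = 25/6 + 9560 = 57385/6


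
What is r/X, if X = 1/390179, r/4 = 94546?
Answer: 147559454936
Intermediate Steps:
r = 378184 (r = 4*94546 = 378184)
X = 1/390179 ≈ 2.5629e-6
r/X = 378184/(1/390179) = 378184*390179 = 147559454936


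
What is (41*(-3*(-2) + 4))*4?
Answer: 1640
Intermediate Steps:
(41*(-3*(-2) + 4))*4 = (41*(6 + 4))*4 = (41*10)*4 = 410*4 = 1640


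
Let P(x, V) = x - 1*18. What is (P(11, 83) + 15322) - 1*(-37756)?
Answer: 53071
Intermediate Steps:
P(x, V) = -18 + x (P(x, V) = x - 18 = -18 + x)
(P(11, 83) + 15322) - 1*(-37756) = ((-18 + 11) + 15322) - 1*(-37756) = (-7 + 15322) + 37756 = 15315 + 37756 = 53071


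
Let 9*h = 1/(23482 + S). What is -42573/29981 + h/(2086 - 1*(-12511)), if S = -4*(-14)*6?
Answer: -133212709889341/93811811619834 ≈ -1.4200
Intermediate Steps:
S = 336 (S = 56*6 = 336)
h = 1/214362 (h = 1/(9*(23482 + 336)) = (⅑)/23818 = (⅑)*(1/23818) = 1/214362 ≈ 4.6650e-6)
-42573/29981 + h/(2086 - 1*(-12511)) = -42573/29981 + 1/(214362*(2086 - 1*(-12511))) = -42573*1/29981 + 1/(214362*(2086 + 12511)) = -42573/29981 + (1/214362)/14597 = -42573/29981 + (1/214362)*(1/14597) = -42573/29981 + 1/3129042114 = -133212709889341/93811811619834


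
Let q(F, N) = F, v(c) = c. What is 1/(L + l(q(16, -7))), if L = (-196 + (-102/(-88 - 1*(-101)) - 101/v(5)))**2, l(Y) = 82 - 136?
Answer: 4225/211852819 ≈ 1.9943e-5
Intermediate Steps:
l(Y) = -54
L = 212080969/4225 (L = (-196 + (-102/(-88 - 1*(-101)) - 101/5))**2 = (-196 + (-102/(-88 + 101) - 101*1/5))**2 = (-196 + (-102/13 - 101/5))**2 = (-196 - 1823/65)**2 = (-14563/65)**2 = 212080969/4225 ≈ 50197.)
1/(L + l(q(16, -7))) = 1/(212080969/4225 - 54) = 1/(211852819/4225) = 4225/211852819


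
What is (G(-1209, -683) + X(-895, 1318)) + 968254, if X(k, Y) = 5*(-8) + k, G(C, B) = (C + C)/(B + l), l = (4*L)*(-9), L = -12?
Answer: 242799487/251 ≈ 9.6733e+5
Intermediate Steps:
l = 432 (l = (4*(-12))*(-9) = -48*(-9) = 432)
G(C, B) = 2*C/(432 + B) (G(C, B) = (C + C)/(B + 432) = (2*C)/(432 + B) = 2*C/(432 + B))
X(k, Y) = -40 + k
(G(-1209, -683) + X(-895, 1318)) + 968254 = (2*(-1209)/(432 - 683) + (-40 - 895)) + 968254 = (2*(-1209)/(-251) - 935) + 968254 = (2*(-1209)*(-1/251) - 935) + 968254 = (2418/251 - 935) + 968254 = -232267/251 + 968254 = 242799487/251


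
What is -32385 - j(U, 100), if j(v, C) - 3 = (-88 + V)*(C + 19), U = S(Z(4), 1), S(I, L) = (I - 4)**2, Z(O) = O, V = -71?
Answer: -13467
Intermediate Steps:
S(I, L) = (-4 + I)**2
U = 0 (U = (-4 + 4)**2 = 0**2 = 0)
j(v, C) = -3018 - 159*C (j(v, C) = 3 + (-88 - 71)*(C + 19) = 3 - 159*(19 + C) = 3 + (-3021 - 159*C) = -3018 - 159*C)
-32385 - j(U, 100) = -32385 - (-3018 - 159*100) = -32385 - (-3018 - 15900) = -32385 - 1*(-18918) = -32385 + 18918 = -13467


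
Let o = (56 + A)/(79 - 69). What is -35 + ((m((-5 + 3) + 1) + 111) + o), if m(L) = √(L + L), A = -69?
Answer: 747/10 + I*√2 ≈ 74.7 + 1.4142*I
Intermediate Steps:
m(L) = √2*√L (m(L) = √(2*L) = √2*√L)
o = -13/10 (o = (56 - 69)/(79 - 69) = -13/10 ≈ -1.3000)
-35 + ((m((-5 + 3) + 1) + 111) + o) = -35 + ((√2*√((-5 + 3) + 1) + 111) - 13/10) = -35 + ((√2*√(-2 + 1) + 111) - 13/10) = -35 + ((√2*√(-1) + 111) - 13/10) = -35 + ((√2*I + 111) - 13/10) = -35 + ((I*√2 + 111) - 13/10) = -35 + ((111 + I*√2) - 13/10) = -35 + (1097/10 + I*√2) = 747/10 + I*√2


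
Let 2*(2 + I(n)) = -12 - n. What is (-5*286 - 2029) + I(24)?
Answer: -3479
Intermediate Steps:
I(n) = -8 - n/2 (I(n) = -2 + (-12 - n)/2 = -2 + (-6 - n/2) = -8 - n/2)
(-5*286 - 2029) + I(24) = (-5*286 - 2029) + (-8 - ½*24) = (-1430 - 2029) + (-8 - 12) = -3459 - 20 = -3479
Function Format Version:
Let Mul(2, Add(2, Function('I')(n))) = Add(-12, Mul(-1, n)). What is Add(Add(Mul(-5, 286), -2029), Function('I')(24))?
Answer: -3479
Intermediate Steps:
Function('I')(n) = Add(-8, Mul(Rational(-1, 2), n)) (Function('I')(n) = Add(-2, Mul(Rational(1, 2), Add(-12, Mul(-1, n)))) = Add(-2, Add(-6, Mul(Rational(-1, 2), n))) = Add(-8, Mul(Rational(-1, 2), n)))
Add(Add(Mul(-5, 286), -2029), Function('I')(24)) = Add(Add(Mul(-5, 286), -2029), Add(-8, Mul(Rational(-1, 2), 24))) = Add(Add(-1430, -2029), Add(-8, -12)) = Add(-3459, -20) = -3479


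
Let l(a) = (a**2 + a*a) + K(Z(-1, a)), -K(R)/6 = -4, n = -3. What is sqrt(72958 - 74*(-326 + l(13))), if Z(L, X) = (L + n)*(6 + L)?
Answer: sqrt(70294) ≈ 265.13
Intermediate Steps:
Z(L, X) = (-3 + L)*(6 + L) (Z(L, X) = (L - 3)*(6 + L) = (-3 + L)*(6 + L))
K(R) = 24 (K(R) = -6*(-4) = 24)
l(a) = 24 + 2*a**2 (l(a) = (a**2 + a*a) + 24 = (a**2 + a**2) + 24 = 2*a**2 + 24 = 24 + 2*a**2)
sqrt(72958 - 74*(-326 + l(13))) = sqrt(72958 - 74*(-326 + (24 + 2*13**2))) = sqrt(72958 - 74*(-326 + (24 + 2*169))) = sqrt(72958 - 74*(-326 + (24 + 338))) = sqrt(72958 - 74*(-326 + 362)) = sqrt(72958 - 74*36) = sqrt(72958 - 2664) = sqrt(70294)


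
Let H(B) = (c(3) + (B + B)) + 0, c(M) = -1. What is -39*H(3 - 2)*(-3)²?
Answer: -351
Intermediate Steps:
H(B) = -1 + 2*B (H(B) = (-1 + (B + B)) + 0 = (-1 + 2*B) + 0 = -1 + 2*B)
-39*H(3 - 2)*(-3)² = -39*(-1 + 2*(3 - 2))*(-3)² = -39*(-1 + 2*1)*9 = -39*(-1 + 2)*9 = -39*1*9 = -39*9 = -351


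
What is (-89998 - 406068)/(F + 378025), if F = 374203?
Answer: -248033/376114 ≈ -0.65946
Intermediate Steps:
(-89998 - 406068)/(F + 378025) = (-89998 - 406068)/(374203 + 378025) = -496066/752228 = -496066*1/752228 = -248033/376114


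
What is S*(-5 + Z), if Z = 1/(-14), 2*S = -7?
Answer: 71/4 ≈ 17.750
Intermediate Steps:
S = -7/2 (S = (½)*(-7) = -7/2 ≈ -3.5000)
Z = -1/14 ≈ -0.071429
S*(-5 + Z) = -7*(-5 - 1/14)/2 = -7/2*(-71/14) = 71/4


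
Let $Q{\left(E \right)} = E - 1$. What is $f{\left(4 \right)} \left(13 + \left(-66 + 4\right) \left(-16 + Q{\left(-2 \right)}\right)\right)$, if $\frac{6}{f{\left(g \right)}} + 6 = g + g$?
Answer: $3573$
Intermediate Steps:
$f{\left(g \right)} = \frac{6}{-6 + 2 g}$ ($f{\left(g \right)} = \frac{6}{-6 + \left(g + g\right)} = \frac{6}{-6 + 2 g}$)
$Q{\left(E \right)} = -1 + E$ ($Q{\left(E \right)} = E - 1 = -1 + E$)
$f{\left(4 \right)} \left(13 + \left(-66 + 4\right) \left(-16 + Q{\left(-2 \right)}\right)\right) = \frac{3}{-3 + 4} \left(13 + \left(-66 + 4\right) \left(-16 - 3\right)\right) = \frac{3}{1} \left(13 - 62 \left(-16 - 3\right)\right) = 3 \cdot 1 \left(13 - -1178\right) = 3 \left(13 + 1178\right) = 3 \cdot 1191 = 3573$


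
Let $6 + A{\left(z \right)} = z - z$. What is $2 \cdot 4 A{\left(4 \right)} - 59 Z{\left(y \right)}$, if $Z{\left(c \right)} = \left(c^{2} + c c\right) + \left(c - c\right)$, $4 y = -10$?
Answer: $- \frac{1571}{2} \approx -785.5$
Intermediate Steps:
$A{\left(z \right)} = -6$ ($A{\left(z \right)} = -6 + \left(z - z\right) = -6 + 0 = -6$)
$y = - \frac{5}{2}$ ($y = \frac{1}{4} \left(-10\right) = - \frac{5}{2} \approx -2.5$)
$Z{\left(c \right)} = 2 c^{2}$ ($Z{\left(c \right)} = \left(c^{2} + c^{2}\right) + 0 = 2 c^{2} + 0 = 2 c^{2}$)
$2 \cdot 4 A{\left(4 \right)} - 59 Z{\left(y \right)} = 2 \cdot 4 \left(-6\right) - 59 \cdot 2 \left(- \frac{5}{2}\right)^{2} = 8 \left(-6\right) - 59 \cdot 2 \cdot \frac{25}{4} = -48 - \frac{1475}{2} = - \frac{1571}{2}$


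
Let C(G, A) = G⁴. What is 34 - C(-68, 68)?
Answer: -21381342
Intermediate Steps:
34 - C(-68, 68) = 34 - 1*(-68)⁴ = 34 - 1*21381376 = 34 - 21381376 = -21381342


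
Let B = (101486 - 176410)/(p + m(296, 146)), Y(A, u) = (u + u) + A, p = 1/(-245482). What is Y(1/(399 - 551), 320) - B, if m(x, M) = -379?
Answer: 6254953383505/14141727208 ≈ 442.30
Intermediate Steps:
p = -1/245482 ≈ -4.0736e-6
Y(A, u) = A + 2*u (Y(A, u) = 2*u + A = A + 2*u)
B = 18392493368/93037679 (B = (101486 - 176410)/(-1/245482 - 379) = -74924/(-93037679/245482) = -74924*(-245482/93037679) = 18392493368/93037679 ≈ 197.69)
Y(1/(399 - 551), 320) - B = (1/(399 - 551) + 2*320) - 1*18392493368/93037679 = (1/(-152) + 640) - 18392493368/93037679 = (-1/152 + 640) - 18392493368/93037679 = 97279/152 - 18392493368/93037679 = 6254953383505/14141727208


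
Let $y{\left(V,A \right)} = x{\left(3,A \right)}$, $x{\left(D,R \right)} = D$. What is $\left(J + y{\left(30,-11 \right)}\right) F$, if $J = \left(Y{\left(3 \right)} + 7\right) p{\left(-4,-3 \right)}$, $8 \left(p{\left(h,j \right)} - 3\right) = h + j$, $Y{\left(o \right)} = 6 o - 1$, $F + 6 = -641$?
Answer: $-34938$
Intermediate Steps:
$F = -647$ ($F = -6 - 641 = -647$)
$y{\left(V,A \right)} = 3$
$Y{\left(o \right)} = -1 + 6 o$
$p{\left(h,j \right)} = 3 + \frac{h}{8} + \frac{j}{8}$ ($p{\left(h,j \right)} = 3 + \frac{h + j}{8} = 3 + \left(\frac{h}{8} + \frac{j}{8}\right) = 3 + \frac{h}{8} + \frac{j}{8}$)
$J = 51$ ($J = \left(\left(-1 + 6 \cdot 3\right) + 7\right) \left(3 + \frac{1}{8} \left(-4\right) + \frac{1}{8} \left(-3\right)\right) = \left(\left(-1 + 18\right) + 7\right) \left(3 - \frac{1}{2} - \frac{3}{8}\right) = \left(17 + 7\right) \frac{17}{8} = 24 \cdot \frac{17}{8} = 51$)
$\left(J + y{\left(30,-11 \right)}\right) F = \left(51 + 3\right) \left(-647\right) = 54 \left(-647\right) = -34938$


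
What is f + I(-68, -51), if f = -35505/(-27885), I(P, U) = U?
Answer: -92442/1859 ≈ -49.727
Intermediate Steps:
f = 2367/1859 (f = -35505*(-1/27885) = 2367/1859 ≈ 1.2733)
f + I(-68, -51) = 2367/1859 - 51 = -92442/1859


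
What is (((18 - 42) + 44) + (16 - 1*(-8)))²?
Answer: 1936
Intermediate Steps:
(((18 - 42) + 44) + (16 - 1*(-8)))² = ((-24 + 44) + (16 + 8))² = (20 + 24)² = 44² = 1936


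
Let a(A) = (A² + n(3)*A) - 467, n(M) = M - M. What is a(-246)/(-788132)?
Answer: -60049/788132 ≈ -0.076192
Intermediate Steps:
n(M) = 0
a(A) = -467 + A² (a(A) = (A² + 0*A) - 467 = (A² + 0) - 467 = A² - 467 = -467 + A²)
a(-246)/(-788132) = (-467 + (-246)²)/(-788132) = (-467 + 60516)*(-1/788132) = 60049*(-1/788132) = -60049/788132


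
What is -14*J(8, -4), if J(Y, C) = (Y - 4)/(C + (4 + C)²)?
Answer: 14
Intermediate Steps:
J(Y, C) = (-4 + Y)/(C + (4 + C)²)
-14*J(8, -4) = -14*(-4 + 8)/(-4 + (4 - 4)²) = -14*4/(-4 + 0²) = -14*4/(-4 + 0) = -14*4/(-4) = -(-7)*4/2 = -14*(-1) = 14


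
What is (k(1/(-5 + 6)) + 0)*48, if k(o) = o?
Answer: 48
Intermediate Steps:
(k(1/(-5 + 6)) + 0)*48 = (1/(-5 + 6) + 0)*48 = (1/1 + 0)*48 = (1 + 0)*48 = 1*48 = 48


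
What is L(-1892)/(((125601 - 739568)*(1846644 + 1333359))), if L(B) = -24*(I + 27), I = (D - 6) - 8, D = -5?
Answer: 64/650805633967 ≈ 9.8340e-11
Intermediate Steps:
I = -19 (I = (-5 - 6) - 8 = -11 - 8 = -19)
L(B) = -192 (L(B) = -24*(-19 + 27) = -24*8 = -192)
L(-1892)/(((125601 - 739568)*(1846644 + 1333359))) = -192*1/((125601 - 739568)*(1846644 + 1333359)) = -192/((-613967*3180003)) = -192/(-1952416901901) = -192*(-1/1952416901901) = 64/650805633967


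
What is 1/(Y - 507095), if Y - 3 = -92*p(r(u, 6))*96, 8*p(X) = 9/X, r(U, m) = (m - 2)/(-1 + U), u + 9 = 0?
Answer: -1/482252 ≈ -2.0736e-6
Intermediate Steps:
u = -9 (u = -9 + 0 = -9)
r(U, m) = (-2 + m)/(-1 + U)
p(X) = 9/(8*X) (p(X) = (9/X)/8 = 9/(8*X))
Y = 24843 (Y = 3 - 207/(2*((-2 + 6)/(-1 - 9)))*96 = 3 - 207/(2*(4/(-10)))*96 = 3 - 207/(2*((-1/10*4)))*96 = 3 - 207/(2*(-2/5))*96 = 3 - 207*(-5)/(2*2)*96 = 3 - 92*(-45/16)*96 = 3 + (1035/4)*96 = 3 + 24840 = 24843)
1/(Y - 507095) = 1/(24843 - 507095) = 1/(-482252) = -1/482252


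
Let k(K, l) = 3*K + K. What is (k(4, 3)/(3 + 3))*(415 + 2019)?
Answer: 19472/3 ≈ 6490.7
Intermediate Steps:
k(K, l) = 4*K
(k(4, 3)/(3 + 3))*(415 + 2019) = ((4*4)/(3 + 3))*(415 + 2019) = (16/6)*2434 = (16*(1/6))*2434 = (8/3)*2434 = 19472/3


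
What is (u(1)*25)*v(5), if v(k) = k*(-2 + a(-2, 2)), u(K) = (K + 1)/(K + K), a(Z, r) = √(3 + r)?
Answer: -250 + 125*√5 ≈ 29.508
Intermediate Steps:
u(K) = (1 + K)/(2*K) (u(K) = (1 + K)/((2*K)) = (1 + K)*(1/(2*K)) = (1 + K)/(2*K))
v(k) = k*(-2 + √5) (v(k) = k*(-2 + √(3 + 2)) = k*(-2 + √5))
(u(1)*25)*v(5) = (((½)*(1 + 1)/1)*25)*(5*(-2 + √5)) = (((½)*1*2)*25)*(-10 + 5*√5) = (1*25)*(-10 + 5*√5) = 25*(-10 + 5*√5) = -250 + 125*√5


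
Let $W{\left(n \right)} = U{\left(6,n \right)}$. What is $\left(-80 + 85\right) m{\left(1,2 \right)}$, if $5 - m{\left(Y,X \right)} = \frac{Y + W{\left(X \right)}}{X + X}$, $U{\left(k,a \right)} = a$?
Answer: $\frac{85}{4} \approx 21.25$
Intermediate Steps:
$W{\left(n \right)} = n$
$m{\left(Y,X \right)} = 5 - \frac{X + Y}{2 X}$ ($m{\left(Y,X \right)} = 5 - \frac{Y + X}{X + X} = 5 - \frac{X + Y}{2 X}$)
$\left(-80 + 85\right) m{\left(1,2 \right)} = \left(-80 + 85\right) \frac{\left(-1\right) 1 + 9 \cdot 2}{2 \cdot 2} = 5 \cdot \frac{1}{2} \cdot \frac{1}{2} \left(-1 + 18\right) = 5 \cdot \frac{1}{2} \cdot \frac{1}{2} \cdot 17 = 5 \cdot \frac{17}{4} = \frac{85}{4}$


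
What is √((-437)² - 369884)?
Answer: I*√178915 ≈ 422.98*I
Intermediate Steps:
√((-437)² - 369884) = √(190969 - 369884) = √(-178915) = I*√178915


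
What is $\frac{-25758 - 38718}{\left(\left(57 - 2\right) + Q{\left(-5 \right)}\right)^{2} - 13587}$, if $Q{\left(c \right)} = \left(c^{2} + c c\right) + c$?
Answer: $\frac{64476}{3587} \approx 17.975$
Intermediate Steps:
$Q{\left(c \right)} = c + 2 c^{2}$ ($Q{\left(c \right)} = \left(c^{2} + c^{2}\right) + c = 2 c^{2} + c = c + 2 c^{2}$)
$\frac{-25758 - 38718}{\left(\left(57 - 2\right) + Q{\left(-5 \right)}\right)^{2} - 13587} = \frac{-25758 - 38718}{\left(\left(57 - 2\right) - 5 \left(1 + 2 \left(-5\right)\right)\right)^{2} - 13587} = - \frac{64476}{\left(\left(57 - 2\right) - 5 \left(1 - 10\right)\right)^{2} - 13587} = - \frac{64476}{\left(55 - -45\right)^{2} - 13587} = - \frac{64476}{\left(55 + 45\right)^{2} - 13587} = - \frac{64476}{100^{2} - 13587} = - \frac{64476}{10000 - 13587} = - \frac{64476}{-3587} = \left(-64476\right) \left(- \frac{1}{3587}\right) = \frac{64476}{3587}$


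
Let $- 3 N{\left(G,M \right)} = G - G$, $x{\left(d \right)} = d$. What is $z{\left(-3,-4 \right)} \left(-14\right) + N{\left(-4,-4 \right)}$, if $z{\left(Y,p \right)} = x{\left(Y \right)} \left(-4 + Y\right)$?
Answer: $-294$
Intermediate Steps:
$N{\left(G,M \right)} = 0$ ($N{\left(G,M \right)} = - \frac{G - G}{3} = \left(- \frac{1}{3}\right) 0 = 0$)
$z{\left(Y,p \right)} = Y \left(-4 + Y\right)$
$z{\left(-3,-4 \right)} \left(-14\right) + N{\left(-4,-4 \right)} = - 3 \left(-4 - 3\right) \left(-14\right) + 0 = \left(-3\right) \left(-7\right) \left(-14\right) + 0 = 21 \left(-14\right) + 0 = -294 + 0 = -294$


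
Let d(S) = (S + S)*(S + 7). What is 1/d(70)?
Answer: 1/10780 ≈ 9.2764e-5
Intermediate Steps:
d(S) = 2*S*(7 + S) (d(S) = (2*S)*(7 + S) = 2*S*(7 + S))
1/d(70) = 1/(2*70*(7 + 70)) = 1/(2*70*77) = 1/10780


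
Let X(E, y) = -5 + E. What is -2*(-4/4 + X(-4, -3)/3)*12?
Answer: 96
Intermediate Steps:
-2*(-4/4 + X(-4, -3)/3)*12 = -2*(-4/4 + (-5 - 4)/3)*12 = -2*(-4*¼ - 9*⅓)*12 = -2*(-1 - 3)*12 = -2*(-4)*12 = 8*12 = 96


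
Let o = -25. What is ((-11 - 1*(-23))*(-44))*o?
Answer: 13200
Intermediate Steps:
((-11 - 1*(-23))*(-44))*o = ((-11 - 1*(-23))*(-44))*(-25) = ((-11 + 23)*(-44))*(-25) = (12*(-44))*(-25) = -528*(-25) = 13200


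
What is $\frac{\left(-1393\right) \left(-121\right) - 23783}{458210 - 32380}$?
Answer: $\frac{14477}{42583} \approx 0.33997$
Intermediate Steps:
$\frac{\left(-1393\right) \left(-121\right) - 23783}{458210 - 32380} = \frac{168553 - 23783}{425830} = 144770 \cdot \frac{1}{425830} = \frac{14477}{42583}$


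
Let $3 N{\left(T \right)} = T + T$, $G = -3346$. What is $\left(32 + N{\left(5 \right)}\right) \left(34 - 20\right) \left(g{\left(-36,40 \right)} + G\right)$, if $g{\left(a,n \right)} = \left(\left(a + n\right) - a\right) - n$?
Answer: $- \frac{4965464}{3} \approx -1.6552 \cdot 10^{6}$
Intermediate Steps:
$g{\left(a,n \right)} = 0$ ($g{\left(a,n \right)} = n - n = 0$)
$N{\left(T \right)} = \frac{2 T}{3}$ ($N{\left(T \right)} = \frac{T + T}{3} = \frac{2 T}{3}$)
$\left(32 + N{\left(5 \right)}\right) \left(34 - 20\right) \left(g{\left(-36,40 \right)} + G\right) = \left(32 + \frac{2}{3} \cdot 5\right) \left(34 - 20\right) \left(0 - 3346\right) = \left(32 + \frac{10}{3}\right) 14 \left(-3346\right) = \frac{106}{3} \cdot 14 \left(-3346\right) = \frac{1484}{3} \left(-3346\right) = - \frac{4965464}{3}$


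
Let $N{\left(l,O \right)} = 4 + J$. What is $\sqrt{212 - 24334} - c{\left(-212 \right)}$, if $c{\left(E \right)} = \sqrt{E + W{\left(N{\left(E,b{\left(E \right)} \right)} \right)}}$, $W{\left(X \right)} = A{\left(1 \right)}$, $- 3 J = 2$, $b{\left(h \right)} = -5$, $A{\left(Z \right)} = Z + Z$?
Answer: $i \left(\sqrt{24122} - \sqrt{210}\right) \approx 140.82 i$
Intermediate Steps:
$A{\left(Z \right)} = 2 Z$
$J = - \frac{2}{3}$ ($J = \left(- \frac{1}{3}\right) 2 = - \frac{2}{3} \approx -0.66667$)
$N{\left(l,O \right)} = \frac{10}{3}$ ($N{\left(l,O \right)} = 4 - \frac{2}{3} = \frac{10}{3}$)
$W{\left(X \right)} = 2$ ($W{\left(X \right)} = 2 \cdot 1 = 2$)
$c{\left(E \right)} = \sqrt{2 + E}$ ($c{\left(E \right)} = \sqrt{E + 2} = \sqrt{2 + E}$)
$\sqrt{212 - 24334} - c{\left(-212 \right)} = \sqrt{212 - 24334} - \sqrt{2 - 212} = \sqrt{-24122} - \sqrt{-210} = i \sqrt{24122} - i \sqrt{210}$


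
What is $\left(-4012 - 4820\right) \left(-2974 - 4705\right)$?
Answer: $67820928$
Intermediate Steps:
$\left(-4012 - 4820\right) \left(-2974 - 4705\right) = \left(-8832\right) \left(-7679\right) = 67820928$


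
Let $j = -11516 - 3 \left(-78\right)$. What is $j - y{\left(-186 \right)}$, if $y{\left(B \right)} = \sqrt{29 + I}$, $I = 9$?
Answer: $-11282 - \sqrt{38} \approx -11288.0$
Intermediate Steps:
$y{\left(B \right)} = \sqrt{38}$ ($y{\left(B \right)} = \sqrt{29 + 9} = \sqrt{38}$)
$j = -11282$ ($j = -11516 - -234 = -11516 + 234 = -11282$)
$j - y{\left(-186 \right)} = -11282 - \sqrt{38}$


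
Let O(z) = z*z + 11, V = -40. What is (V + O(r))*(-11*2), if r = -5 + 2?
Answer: 440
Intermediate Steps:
r = -3
O(z) = 11 + z**2 (O(z) = z**2 + 11 = 11 + z**2)
(V + O(r))*(-11*2) = (-40 + (11 + (-3)**2))*(-11*2) = (-40 + (11 + 9))*(-22) = (-40 + 20)*(-22) = -20*(-22) = 440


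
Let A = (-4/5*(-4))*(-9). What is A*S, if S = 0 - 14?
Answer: 2016/5 ≈ 403.20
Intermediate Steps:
S = -14
A = -144/5 (A = (-4*⅕*(-4))*(-9) = -⅘*(-4)*(-9) = (16/5)*(-9) = -144/5 ≈ -28.800)
A*S = -144/5*(-14) = 2016/5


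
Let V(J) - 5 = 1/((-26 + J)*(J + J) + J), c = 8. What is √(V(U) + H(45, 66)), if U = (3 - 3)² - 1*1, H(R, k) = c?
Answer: √36570/53 ≈ 3.6082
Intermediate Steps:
H(R, k) = 8
U = -1 (U = 0² - 1 = 0 - 1 = -1)
V(J) = 5 + 1/(J + 2*J*(-26 + J)) (V(J) = 5 + 1/((-26 + J)*(J + J) + J) = 5 + 1/((-26 + J)*(2*J) + J) = 5 + 1/(2*J*(-26 + J) + J) = 5 + 1/(J + 2*J*(-26 + J)))
√(V(U) + H(45, 66)) = √((1 - 255*(-1) + 10*(-1)²)/((-1)*(-51 + 2*(-1))) + 8) = √(-(1 + 255 + 10*1)/(-51 - 2) + 8) = √(-1*(1 + 255 + 10)/(-53) + 8) = √(-1*(-1/53)*266 + 8) = √(266/53 + 8) = √(690/53) = √36570/53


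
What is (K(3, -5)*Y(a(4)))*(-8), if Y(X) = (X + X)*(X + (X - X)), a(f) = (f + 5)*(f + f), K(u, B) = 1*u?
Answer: -248832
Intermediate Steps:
K(u, B) = u
a(f) = 2*f*(5 + f) (a(f) = (5 + f)*(2*f) = 2*f*(5 + f))
Y(X) = 2*X² (Y(X) = (2*X)*(X + 0) = (2*X)*X = 2*X²)
(K(3, -5)*Y(a(4)))*(-8) = (3*(2*(2*4*(5 + 4))²))*(-8) = (3*(2*(2*4*9)²))*(-8) = (3*(2*72²))*(-8) = (3*(2*5184))*(-8) = (3*10368)*(-8) = 31104*(-8) = -248832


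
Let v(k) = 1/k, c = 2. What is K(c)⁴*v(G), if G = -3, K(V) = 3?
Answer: -27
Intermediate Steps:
K(c)⁴*v(G) = 3⁴/(-3) = 81*(-⅓) = -27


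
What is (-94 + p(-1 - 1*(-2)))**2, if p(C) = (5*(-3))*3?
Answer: 19321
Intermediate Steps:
p(C) = -45 (p(C) = -15*3 = -45)
(-94 + p(-1 - 1*(-2)))**2 = (-94 - 45)**2 = (-139)**2 = 19321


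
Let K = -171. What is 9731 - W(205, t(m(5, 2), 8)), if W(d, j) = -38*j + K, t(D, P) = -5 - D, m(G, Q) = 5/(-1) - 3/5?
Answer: 49624/5 ≈ 9924.8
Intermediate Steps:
m(G, Q) = -28/5 (m(G, Q) = 5*(-1) - 3*⅕ = -5 - ⅗ = -28/5)
W(d, j) = -171 - 38*j (W(d, j) = -38*j - 171 = -171 - 38*j)
9731 - W(205, t(m(5, 2), 8)) = 9731 - (-171 - 38*(-5 - 1*(-28/5))) = 9731 - (-171 - 38*(-5 + 28/5)) = 9731 - (-171 - 38*⅗) = 9731 - (-171 - 114/5) = 9731 - 1*(-969/5) = 9731 + 969/5 = 49624/5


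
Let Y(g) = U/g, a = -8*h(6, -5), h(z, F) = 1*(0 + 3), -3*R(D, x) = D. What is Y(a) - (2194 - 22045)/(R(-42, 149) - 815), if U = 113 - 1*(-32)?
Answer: -21947/712 ≈ -30.824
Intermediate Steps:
R(D, x) = -D/3
h(z, F) = 3 (h(z, F) = 1*3 = 3)
U = 145 (U = 113 + 32 = 145)
a = -24 (a = -8*3 = -24)
Y(g) = 145/g
Y(a) - (2194 - 22045)/(R(-42, 149) - 815) = 145/(-24) - (2194 - 22045)/(-⅓*(-42) - 815) = 145*(-1/24) - (-19851)/(14 - 815) = -145/24 - (-19851)/(-801) = -145/24 - (-19851)*(-1)/801 = -145/24 - 1*6617/267 = -145/24 - 6617/267 = -21947/712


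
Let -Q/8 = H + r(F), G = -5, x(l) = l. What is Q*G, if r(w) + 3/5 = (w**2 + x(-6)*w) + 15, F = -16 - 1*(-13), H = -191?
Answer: -5984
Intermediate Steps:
F = -3 (F = -16 + 13 = -3)
r(w) = 72/5 + w**2 - 6*w (r(w) = -3/5 + ((w**2 - 6*w) + 15) = -3/5 + (15 + w**2 - 6*w) = 72/5 + w**2 - 6*w)
Q = 5984/5 (Q = -8*(-191 + (72/5 + (-3)**2 - 6*(-3))) = -8*(-191 + (72/5 + 9 + 18)) = -8*(-191 + 207/5) = -8*(-748/5) = 5984/5 ≈ 1196.8)
Q*G = (5984/5)*(-5) = -5984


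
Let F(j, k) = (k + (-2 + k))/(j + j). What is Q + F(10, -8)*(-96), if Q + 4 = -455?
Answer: -1863/5 ≈ -372.60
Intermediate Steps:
Q = -459 (Q = -4 - 455 = -459)
F(j, k) = (-2 + 2*k)/(2*j) (F(j, k) = (-2 + 2*k)/((2*j)) = (-2 + 2*k)*(1/(2*j)) = (-2 + 2*k)/(2*j))
Q + F(10, -8)*(-96) = -459 + ((-1 - 8)/10)*(-96) = -459 + ((1/10)*(-9))*(-96) = -459 - 9/10*(-96) = -459 + 432/5 = -1863/5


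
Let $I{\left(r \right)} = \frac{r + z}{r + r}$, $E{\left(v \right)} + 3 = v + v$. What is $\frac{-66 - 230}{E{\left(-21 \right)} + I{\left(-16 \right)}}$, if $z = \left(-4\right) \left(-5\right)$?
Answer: $\frac{2368}{361} \approx 6.5596$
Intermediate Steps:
$E{\left(v \right)} = -3 + 2 v$ ($E{\left(v \right)} = -3 + \left(v + v\right) = -3 + 2 v$)
$z = 20$
$I{\left(r \right)} = \frac{20 + r}{2 r}$ ($I{\left(r \right)} = \frac{r + 20}{r + r} = \frac{20 + r}{2 r}$)
$\frac{-66 - 230}{E{\left(-21 \right)} + I{\left(-16 \right)}} = \frac{-66 - 230}{\left(-3 + 2 \left(-21\right)\right) + \frac{20 - 16}{2 \left(-16\right)}} = - \frac{296}{\left(-3 - 42\right) + \frac{1}{2} \left(- \frac{1}{16}\right) 4} = - \frac{296}{-45 - \frac{1}{8}} = - \frac{296}{- \frac{361}{8}} = \left(-296\right) \left(- \frac{8}{361}\right) = \frac{2368}{361}$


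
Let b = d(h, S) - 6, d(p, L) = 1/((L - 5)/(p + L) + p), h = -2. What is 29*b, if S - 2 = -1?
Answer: -319/2 ≈ -159.50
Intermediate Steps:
S = 1 (S = 2 - 1 = 1)
d(p, L) = 1/(p + (-5 + L)/(L + p)) (d(p, L) = 1/((-5 + L)/(L + p) + p) = 1/(p + (-5 + L)/(L + p)))
b = -11/2 (b = (1 - 2)/(-5 + 1 + (-2)² + 1*(-2)) - 6 = -1/(-5 + 1 + 4 - 2) - 6 = -1/(-2) - 6 = -½*(-1) - 6 = ½ - 6 = -11/2 ≈ -5.5000)
29*b = 29*(-11/2) = -319/2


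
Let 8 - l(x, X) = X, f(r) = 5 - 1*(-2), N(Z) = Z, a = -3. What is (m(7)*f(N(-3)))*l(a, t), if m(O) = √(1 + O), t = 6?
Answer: 28*√2 ≈ 39.598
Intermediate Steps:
f(r) = 7 (f(r) = 5 + 2 = 7)
l(x, X) = 8 - X
(m(7)*f(N(-3)))*l(a, t) = (√(1 + 7)*7)*(8 - 1*6) = (√8*7)*(8 - 6) = ((2*√2)*7)*2 = (14*√2)*2 = 28*√2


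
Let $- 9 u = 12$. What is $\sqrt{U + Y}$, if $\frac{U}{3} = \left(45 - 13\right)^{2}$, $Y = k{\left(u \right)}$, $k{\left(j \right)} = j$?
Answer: $\frac{14 \sqrt{141}}{3} \approx 55.414$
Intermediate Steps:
$u = - \frac{4}{3}$ ($u = \left(- \frac{1}{9}\right) 12 = - \frac{4}{3} \approx -1.3333$)
$Y = - \frac{4}{3} \approx -1.3333$
$U = 3072$ ($U = 3 \left(45 - 13\right)^{2} = 3 \cdot 32^{2} = 3 \cdot 1024 = 3072$)
$\sqrt{U + Y} = \sqrt{3072 - \frac{4}{3}} = \sqrt{\frac{9212}{3}} = \frac{14 \sqrt{141}}{3}$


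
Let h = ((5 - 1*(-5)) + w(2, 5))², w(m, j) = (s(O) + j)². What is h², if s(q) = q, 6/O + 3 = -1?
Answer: 62742241/256 ≈ 2.4509e+5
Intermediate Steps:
O = -3/2 (O = 6/(-3 - 1) = 6/(-4) = 6*(-¼) = -3/2 ≈ -1.5000)
w(m, j) = (-3/2 + j)²
h = 7921/16 (h = ((5 - 1*(-5)) + (-3 + 2*5)²/4)² = ((5 + 5) + (-3 + 10)²/4)² = (10 + (¼)*7²)² = (10 + (¼)*49)² = (10 + 49/4)² = (89/4)² = 7921/16 ≈ 495.06)
h² = (7921/16)² = 62742241/256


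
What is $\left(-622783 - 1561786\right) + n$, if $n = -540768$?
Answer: $-2725337$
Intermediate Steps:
$\left(-622783 - 1561786\right) + n = \left(-622783 - 1561786\right) - 540768 = -2184569 - 540768 = -2725337$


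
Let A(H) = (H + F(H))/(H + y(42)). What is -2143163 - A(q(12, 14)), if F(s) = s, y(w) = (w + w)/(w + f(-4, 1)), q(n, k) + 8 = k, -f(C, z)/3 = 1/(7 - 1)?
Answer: -237891259/111 ≈ -2.1432e+6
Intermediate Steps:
f(C, z) = -1/2 (f(C, z) = -3/(7 - 1) = -3/6 = -3*1/6 = -1/2)
q(n, k) = -8 + k
y(w) = 2*w/(-1/2 + w) (y(w) = (w + w)/(w - 1/2) = (2*w)/(-1/2 + w) = 2*w/(-1/2 + w))
A(H) = 2*H/(168/83 + H) (A(H) = (H + H)/(H + 4*42/(-1 + 2*42)) = (2*H)/(H + 4*42/(-1 + 84)) = (2*H)/(H + 4*42/83) = (2*H)/(H + 4*42*(1/83)) = (2*H)/(H + 168/83) = (2*H)/(168/83 + H) = 2*H/(168/83 + H))
-2143163 - A(q(12, 14)) = -2143163 - 166*(-8 + 14)/(168 + 83*(-8 + 14)) = -2143163 - 166*6/(168 + 83*6) = -2143163 - 166*6/(168 + 498) = -2143163 - 166*6/666 = -2143163 - 1*166/111 = -2143163 - 166/111 = -237891259/111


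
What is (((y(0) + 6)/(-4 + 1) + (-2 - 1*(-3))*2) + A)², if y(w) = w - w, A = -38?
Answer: 1444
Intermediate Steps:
y(w) = 0
(((y(0) + 6)/(-4 + 1) + (-2 - 1*(-3))*2) + A)² = (((0 + 6)/(-4 + 1) + (-2 - 1*(-3))*2) - 38)² = ((6/(-3) + (-2 + 3)*2) - 38)² = ((6*(-⅓) + 1*2) - 38)² = ((-2 + 2) - 38)² = (0 - 38)² = (-38)² = 1444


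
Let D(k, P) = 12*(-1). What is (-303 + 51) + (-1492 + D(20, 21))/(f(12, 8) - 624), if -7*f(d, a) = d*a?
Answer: -69650/279 ≈ -249.64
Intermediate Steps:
f(d, a) = -a*d/7 (f(d, a) = -d*a/7 = -a*d/7)
D(k, P) = -12
(-303 + 51) + (-1492 + D(20, 21))/(f(12, 8) - 624) = (-303 + 51) + (-1492 - 12)/(-⅐*8*12 - 624) = -252 - 1504/(-96/7 - 624) = -252 - 1504/(-4464/7) = -252 - 1504*(-7/4464) = -252 + 658/279 = -69650/279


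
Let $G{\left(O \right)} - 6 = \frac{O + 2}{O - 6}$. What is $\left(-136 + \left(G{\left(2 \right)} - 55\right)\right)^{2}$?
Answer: $34596$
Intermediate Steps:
$G{\left(O \right)} = 6 + \frac{2 + O}{-6 + O}$ ($G{\left(O \right)} = 6 + \frac{O + 2}{O - 6} = 6 + \frac{2 + O}{-6 + O}$)
$\left(-136 + \left(G{\left(2 \right)} - 55\right)\right)^{2} = \left(-136 - \left(55 - \frac{-34 + 7 \cdot 2}{-6 + 2}\right)\right)^{2} = \left(-136 - \left(55 - \frac{-34 + 14}{-4}\right)\right)^{2} = \left(-136 - 50\right)^{2} = \left(-186\right)^{2} = 34596$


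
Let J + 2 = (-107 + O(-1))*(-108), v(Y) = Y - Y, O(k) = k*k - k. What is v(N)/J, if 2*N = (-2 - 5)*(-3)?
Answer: 0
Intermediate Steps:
O(k) = k² - k
N = 21/2 (N = ((-2 - 5)*(-3))/2 = (-7*(-3))/2 = (½)*21 = 21/2 ≈ 10.500)
v(Y) = 0
J = 11338 (J = -2 + (-107 - (-1 - 1))*(-108) = -2 + (-107 - 1*(-2))*(-108) = -2 + (-107 + 2)*(-108) = -2 - 105*(-108) = -2 + 11340 = 11338)
v(N)/J = 0/11338 = 0*(1/11338) = 0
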